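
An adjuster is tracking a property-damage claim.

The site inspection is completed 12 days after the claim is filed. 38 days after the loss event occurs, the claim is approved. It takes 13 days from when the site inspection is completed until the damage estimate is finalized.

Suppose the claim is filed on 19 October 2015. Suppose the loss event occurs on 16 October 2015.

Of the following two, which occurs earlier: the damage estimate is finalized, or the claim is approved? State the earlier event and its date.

The damage estimate is finalized — 13 November 2015

The claim is filed: Oct 19, 2015.
The site inspection is completed: Oct 19, 2015 + 12 days = Oct 31, 2015.
The damage estimate is finalized: Oct 31, 2015 + 13 days = Nov 13, 2015.
The loss event occurs: Oct 16, 2015.
The claim is approved: Oct 16, 2015 + 38 days = Nov 23, 2015.
Comparing: the damage estimate is finalized on Nov 13, 2015 vs the claim is approved on Nov 23, 2015. Earlier: the damage estimate is finalized.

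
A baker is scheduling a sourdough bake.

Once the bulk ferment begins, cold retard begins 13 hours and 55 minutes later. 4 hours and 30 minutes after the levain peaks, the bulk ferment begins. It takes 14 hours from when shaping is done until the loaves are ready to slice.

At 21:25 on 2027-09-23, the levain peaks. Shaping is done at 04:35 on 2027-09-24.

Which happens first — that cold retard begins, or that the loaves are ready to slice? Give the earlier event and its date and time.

The levain peaks: 21:25 Sep 23, 2027.
The bulk ferment begins: 21:25 Sep 23, 2027 + 4h30m = 01:55 Sep 24, 2027.
Cold retard begins: 01:55 Sep 24, 2027 + 13h55m = 15:50 Sep 24, 2027.
Shaping is done: 04:35 Sep 24, 2027.
The loaves are ready to slice: 04:35 Sep 24, 2027 + 14h = 18:35 Sep 24, 2027.
Comparing: cold retard begins at 15:50 Sep 24, 2027 vs the loaves are ready to slice at 18:35 Sep 24, 2027. Earlier: cold retard begins.

Cold retard begins — 15:50 on 2027-09-24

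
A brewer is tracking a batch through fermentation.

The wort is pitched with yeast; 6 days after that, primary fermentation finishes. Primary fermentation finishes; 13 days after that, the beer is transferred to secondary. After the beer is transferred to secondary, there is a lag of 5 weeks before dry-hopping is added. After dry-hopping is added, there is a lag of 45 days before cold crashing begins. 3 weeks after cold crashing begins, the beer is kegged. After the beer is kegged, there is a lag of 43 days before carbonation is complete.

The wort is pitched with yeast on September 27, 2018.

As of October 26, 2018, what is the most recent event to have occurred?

The wort is pitched with yeast: Sep 27, 2018.
Primary fermentation finishes: Sep 27, 2018 + 6 days = Oct 3, 2018.
The beer is transferred to secondary: Oct 3, 2018 + 13 days = Oct 16, 2018.
Dry-hopping is added: Oct 16, 2018 + 5 weeks = Nov 20, 2018.
Cold crashing begins: Nov 20, 2018 + 45 days = Jan 4, 2019.
The beer is kegged: Jan 4, 2019 + 3 weeks = Jan 25, 2019.
Carbonation is complete: Jan 25, 2019 + 43 days = Mar 9, 2019.
Oct 26, 2018 falls between when the beer is transferred to secondary (Oct 16, 2018) and when dry-hopping is added (Nov 20, 2018).

The beer is transferred to secondary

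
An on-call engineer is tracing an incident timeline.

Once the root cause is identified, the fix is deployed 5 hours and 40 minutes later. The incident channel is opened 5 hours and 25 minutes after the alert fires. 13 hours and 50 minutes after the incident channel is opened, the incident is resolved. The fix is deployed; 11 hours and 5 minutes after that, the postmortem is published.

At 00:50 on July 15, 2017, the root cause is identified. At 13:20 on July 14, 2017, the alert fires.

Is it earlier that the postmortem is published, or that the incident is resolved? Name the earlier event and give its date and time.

The root cause is identified: 00:50 Jul 15, 2017.
The fix is deployed: 00:50 Jul 15, 2017 + 5h40m = 06:30 Jul 15, 2017.
The postmortem is published: 06:30 Jul 15, 2017 + 11h05m = 17:35 Jul 15, 2017.
The alert fires: 13:20 Jul 14, 2017.
The incident channel is opened: 13:20 Jul 14, 2017 + 5h25m = 18:45 Jul 14, 2017.
The incident is resolved: 18:45 Jul 14, 2017 + 13h50m = 08:35 Jul 15, 2017.
Comparing: the postmortem is published at 17:35 Jul 15, 2017 vs the incident is resolved at 08:35 Jul 15, 2017. Earlier: the incident is resolved.

The incident is resolved — 08:35 on July 15, 2017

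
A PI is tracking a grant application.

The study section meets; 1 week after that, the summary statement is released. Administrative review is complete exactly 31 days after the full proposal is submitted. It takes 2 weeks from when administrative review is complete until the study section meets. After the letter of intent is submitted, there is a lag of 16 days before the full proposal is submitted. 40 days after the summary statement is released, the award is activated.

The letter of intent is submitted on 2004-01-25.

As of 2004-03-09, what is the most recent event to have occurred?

The full proposal is submitted

The letter of intent is submitted: Jan 25, 2004.
The full proposal is submitted: Jan 25, 2004 + 16 days = Feb 10, 2004.
Administrative review is complete: Feb 10, 2004 + 31 days = Mar 12, 2004.
The study section meets: Mar 12, 2004 + 2 weeks = Mar 26, 2004.
The summary statement is released: Mar 26, 2004 + 1 week = Apr 2, 2004.
The award is activated: Apr 2, 2004 + 40 days = May 12, 2004.
Mar 9, 2004 falls between when the full proposal is submitted (Feb 10, 2004) and when administrative review is complete (Mar 12, 2004).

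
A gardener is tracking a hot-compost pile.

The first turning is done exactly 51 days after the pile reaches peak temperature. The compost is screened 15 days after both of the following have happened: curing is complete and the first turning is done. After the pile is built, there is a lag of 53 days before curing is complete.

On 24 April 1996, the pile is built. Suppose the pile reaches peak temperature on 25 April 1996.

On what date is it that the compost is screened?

1 July 1996

The pile is built: Apr 24, 1996.
Curing is complete: Apr 24, 1996 + 53 days = Jun 16, 1996.
The pile reaches peak temperature: Apr 25, 1996.
The first turning is done: Apr 25, 1996 + 51 days = Jun 15, 1996.
Both prerequisites met — curing is complete (Jun 16, 1996), the first turning is done (Jun 15, 1996); the later is Jun 16, 1996.
The compost is screened: Jun 16, 1996 + 15 days = Jul 1, 1996.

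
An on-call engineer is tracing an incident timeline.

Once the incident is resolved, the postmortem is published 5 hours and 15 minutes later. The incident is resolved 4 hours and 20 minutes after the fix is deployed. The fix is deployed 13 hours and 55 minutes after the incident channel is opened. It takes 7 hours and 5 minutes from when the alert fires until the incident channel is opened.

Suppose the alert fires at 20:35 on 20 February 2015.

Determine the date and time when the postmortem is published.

The alert fires: 20:35 Feb 20, 2015.
The incident channel is opened: 20:35 Feb 20, 2015 + 7h05m = 03:40 Feb 21, 2015.
The fix is deployed: 03:40 Feb 21, 2015 + 13h55m = 17:35 Feb 21, 2015.
The incident is resolved: 17:35 Feb 21, 2015 + 4h20m = 21:55 Feb 21, 2015.
The postmortem is published: 21:55 Feb 21, 2015 + 5h15m = 03:10 Feb 22, 2015.

03:10 on 22 February 2015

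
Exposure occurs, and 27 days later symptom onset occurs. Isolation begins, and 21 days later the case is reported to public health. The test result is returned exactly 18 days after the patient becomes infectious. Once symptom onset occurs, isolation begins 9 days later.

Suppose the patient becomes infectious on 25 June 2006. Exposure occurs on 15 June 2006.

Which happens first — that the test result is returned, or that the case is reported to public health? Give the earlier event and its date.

The patient becomes infectious: Jun 25, 2006.
The test result is returned: Jun 25, 2006 + 18 days = Jul 13, 2006.
Exposure occurs: Jun 15, 2006.
Symptom onset occurs: Jun 15, 2006 + 27 days = Jul 12, 2006.
Isolation begins: Jul 12, 2006 + 9 days = Jul 21, 2006.
The case is reported to public health: Jul 21, 2006 + 21 days = Aug 11, 2006.
Comparing: the test result is returned on Jul 13, 2006 vs the case is reported to public health on Aug 11, 2006. Earlier: the test result is returned.

The test result is returned — 13 July 2006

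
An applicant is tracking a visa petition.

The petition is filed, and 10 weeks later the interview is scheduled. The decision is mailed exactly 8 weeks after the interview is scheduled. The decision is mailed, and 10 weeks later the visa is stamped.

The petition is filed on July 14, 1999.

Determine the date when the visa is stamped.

The petition is filed: Jul 14, 1999.
The interview is scheduled: Jul 14, 1999 + 10 weeks = Sep 22, 1999.
The decision is mailed: Sep 22, 1999 + 8 weeks = Nov 17, 1999.
The visa is stamped: Nov 17, 1999 + 10 weeks = Jan 26, 2000.

January 26, 2000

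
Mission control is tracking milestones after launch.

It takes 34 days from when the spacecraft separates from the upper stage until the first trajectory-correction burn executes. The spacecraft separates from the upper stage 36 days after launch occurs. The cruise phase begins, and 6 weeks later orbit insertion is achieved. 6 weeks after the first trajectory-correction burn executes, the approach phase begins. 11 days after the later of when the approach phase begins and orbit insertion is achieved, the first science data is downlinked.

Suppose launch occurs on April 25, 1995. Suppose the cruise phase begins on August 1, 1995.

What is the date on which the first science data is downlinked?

Launch occurs: Apr 25, 1995.
The spacecraft separates from the upper stage: Apr 25, 1995 + 36 days = May 31, 1995.
The first trajectory-correction burn executes: May 31, 1995 + 34 days = Jul 4, 1995.
The approach phase begins: Jul 4, 1995 + 6 weeks = Aug 15, 1995.
The cruise phase begins: Aug 1, 1995.
Orbit insertion is achieved: Aug 1, 1995 + 6 weeks = Sep 12, 1995.
Both prerequisites met — the approach phase begins (Aug 15, 1995), orbit insertion is achieved (Sep 12, 1995); the later is Sep 12, 1995.
The first science data is downlinked: Sep 12, 1995 + 11 days = Sep 23, 1995.

September 23, 1995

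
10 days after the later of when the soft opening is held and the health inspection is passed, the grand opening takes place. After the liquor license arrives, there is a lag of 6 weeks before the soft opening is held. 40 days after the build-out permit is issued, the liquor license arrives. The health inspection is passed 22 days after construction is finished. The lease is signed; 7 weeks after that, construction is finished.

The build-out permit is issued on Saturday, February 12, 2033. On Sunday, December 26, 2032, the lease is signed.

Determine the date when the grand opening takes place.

The build-out permit is issued: Feb 12, 2033.
The liquor license arrives: Feb 12, 2033 + 40 days = Mar 24, 2033.
The soft opening is held: Mar 24, 2033 + 6 weeks = May 5, 2033.
The lease is signed: Dec 26, 2032.
Construction is finished: Dec 26, 2032 + 7 weeks = Feb 13, 2033.
The health inspection is passed: Feb 13, 2033 + 22 days = Mar 7, 2033.
Both prerequisites met — the soft opening is held (May 5, 2033), the health inspection is passed (Mar 7, 2033); the later is May 5, 2033.
The grand opening takes place: May 5, 2033 + 10 days = May 15, 2033.

Sunday, May 15, 2033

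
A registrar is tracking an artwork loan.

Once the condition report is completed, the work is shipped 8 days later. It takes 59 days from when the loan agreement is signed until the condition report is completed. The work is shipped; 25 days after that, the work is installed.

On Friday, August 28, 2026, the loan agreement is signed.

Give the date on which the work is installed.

Saturday, November 28, 2026

The loan agreement is signed: Aug 28, 2026.
The condition report is completed: Aug 28, 2026 + 59 days = Oct 26, 2026.
The work is shipped: Oct 26, 2026 + 8 days = Nov 3, 2026.
The work is installed: Nov 3, 2026 + 25 days = Nov 28, 2026.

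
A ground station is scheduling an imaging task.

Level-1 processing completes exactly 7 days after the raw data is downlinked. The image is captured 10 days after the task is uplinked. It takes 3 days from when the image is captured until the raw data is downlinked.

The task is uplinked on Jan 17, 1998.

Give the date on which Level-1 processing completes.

The task is uplinked: Jan 17, 1998.
The image is captured: Jan 17, 1998 + 10 days = Jan 27, 1998.
The raw data is downlinked: Jan 27, 1998 + 3 days = Jan 30, 1998.
Level-1 processing completes: Jan 30, 1998 + 7 days = Feb 6, 1998.

Feb 6, 1998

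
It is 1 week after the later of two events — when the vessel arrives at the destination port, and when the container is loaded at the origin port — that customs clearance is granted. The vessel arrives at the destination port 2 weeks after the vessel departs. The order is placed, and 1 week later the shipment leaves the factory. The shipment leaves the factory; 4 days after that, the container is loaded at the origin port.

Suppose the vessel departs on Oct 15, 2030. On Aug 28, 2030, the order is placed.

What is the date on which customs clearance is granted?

The vessel departs: Oct 15, 2030.
The vessel arrives at the destination port: Oct 15, 2030 + 2 weeks = Oct 29, 2030.
The order is placed: Aug 28, 2030.
The shipment leaves the factory: Aug 28, 2030 + 1 week = Sep 4, 2030.
The container is loaded at the origin port: Sep 4, 2030 + 4 days = Sep 8, 2030.
Both prerequisites met — the vessel arrives at the destination port (Oct 29, 2030), the container is loaded at the origin port (Sep 8, 2030); the later is Oct 29, 2030.
Customs clearance is granted: Oct 29, 2030 + 1 week = Nov 5, 2030.

Nov 5, 2030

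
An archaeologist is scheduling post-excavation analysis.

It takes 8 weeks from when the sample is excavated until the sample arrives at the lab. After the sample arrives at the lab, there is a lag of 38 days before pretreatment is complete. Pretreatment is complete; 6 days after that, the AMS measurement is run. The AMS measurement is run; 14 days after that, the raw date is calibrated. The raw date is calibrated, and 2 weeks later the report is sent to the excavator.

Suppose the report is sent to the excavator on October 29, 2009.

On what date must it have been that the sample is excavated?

June 23, 2009

The report is sent to the excavator: Oct 29, 2009.
The raw date is calibrated: Oct 29, 2009 − 2 weeks = Oct 15, 2009.
The AMS measurement is run: Oct 15, 2009 − 14 days = Oct 1, 2009.
Pretreatment is complete: Oct 1, 2009 − 6 days = Sep 25, 2009.
The sample arrives at the lab: Sep 25, 2009 − 38 days = Aug 18, 2009.
The sample is excavated: Aug 18, 2009 − 8 weeks = Jun 23, 2009.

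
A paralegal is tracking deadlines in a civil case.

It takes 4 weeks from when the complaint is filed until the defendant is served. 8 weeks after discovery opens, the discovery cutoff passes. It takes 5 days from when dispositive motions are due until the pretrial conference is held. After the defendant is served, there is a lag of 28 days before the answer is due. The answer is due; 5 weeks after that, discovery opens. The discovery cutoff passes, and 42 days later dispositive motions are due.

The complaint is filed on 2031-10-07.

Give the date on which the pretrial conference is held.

The complaint is filed: Oct 7, 2031.
The defendant is served: Oct 7, 2031 + 4 weeks = Nov 4, 2031.
The answer is due: Nov 4, 2031 + 28 days = Dec 2, 2031.
Discovery opens: Dec 2, 2031 + 5 weeks = Jan 6, 2032.
The discovery cutoff passes: Jan 6, 2032 + 8 weeks = Mar 2, 2032.
Dispositive motions are due: Mar 2, 2032 + 42 days = Apr 13, 2032.
The pretrial conference is held: Apr 13, 2032 + 5 days = Apr 18, 2032.

2032-04-18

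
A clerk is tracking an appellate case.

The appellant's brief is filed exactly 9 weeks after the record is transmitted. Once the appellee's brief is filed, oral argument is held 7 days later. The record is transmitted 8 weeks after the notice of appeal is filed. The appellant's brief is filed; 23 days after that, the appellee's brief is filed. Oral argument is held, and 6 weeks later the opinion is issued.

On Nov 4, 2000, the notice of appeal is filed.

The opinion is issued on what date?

The notice of appeal is filed: Nov 4, 2000.
The record is transmitted: Nov 4, 2000 + 8 weeks = Dec 30, 2000.
The appellant's brief is filed: Dec 30, 2000 + 9 weeks = Mar 3, 2001.
The appellee's brief is filed: Mar 3, 2001 + 23 days = Mar 26, 2001.
Oral argument is held: Mar 26, 2001 + 7 days = Apr 2, 2001.
The opinion is issued: Apr 2, 2001 + 6 weeks = May 14, 2001.

May 14, 2001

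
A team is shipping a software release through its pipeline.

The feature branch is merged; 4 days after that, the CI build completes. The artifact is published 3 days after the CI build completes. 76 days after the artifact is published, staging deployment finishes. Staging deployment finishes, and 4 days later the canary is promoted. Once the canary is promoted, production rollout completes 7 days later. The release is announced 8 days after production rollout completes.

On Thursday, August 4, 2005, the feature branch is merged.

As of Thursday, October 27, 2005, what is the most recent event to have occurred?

The feature branch is merged: Aug 4, 2005.
The CI build completes: Aug 4, 2005 + 4 days = Aug 8, 2005.
The artifact is published: Aug 8, 2005 + 3 days = Aug 11, 2005.
Staging deployment finishes: Aug 11, 2005 + 76 days = Oct 26, 2005.
The canary is promoted: Oct 26, 2005 + 4 days = Oct 30, 2005.
Production rollout completes: Oct 30, 2005 + 7 days = Nov 6, 2005.
The release is announced: Nov 6, 2005 + 8 days = Nov 14, 2005.
Oct 27, 2005 falls between when staging deployment finishes (Oct 26, 2005) and when the canary is promoted (Oct 30, 2005).

Staging deployment finishes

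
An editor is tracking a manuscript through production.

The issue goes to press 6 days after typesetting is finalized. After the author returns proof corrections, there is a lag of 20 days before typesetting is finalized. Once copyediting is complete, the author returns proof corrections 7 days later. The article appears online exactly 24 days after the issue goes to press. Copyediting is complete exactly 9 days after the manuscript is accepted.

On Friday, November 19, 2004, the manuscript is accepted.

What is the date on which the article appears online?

Monday, January 24, 2005

The manuscript is accepted: Nov 19, 2004.
Copyediting is complete: Nov 19, 2004 + 9 days = Nov 28, 2004.
The author returns proof corrections: Nov 28, 2004 + 7 days = Dec 5, 2004.
Typesetting is finalized: Dec 5, 2004 + 20 days = Dec 25, 2004.
The issue goes to press: Dec 25, 2004 + 6 days = Dec 31, 2004.
The article appears online: Dec 31, 2004 + 24 days = Jan 24, 2005.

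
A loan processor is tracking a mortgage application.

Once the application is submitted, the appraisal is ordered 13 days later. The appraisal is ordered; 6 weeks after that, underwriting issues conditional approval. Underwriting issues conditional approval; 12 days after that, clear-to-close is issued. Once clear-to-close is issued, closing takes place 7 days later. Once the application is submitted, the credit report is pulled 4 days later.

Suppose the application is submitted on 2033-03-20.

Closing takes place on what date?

2033-06-02

The application is submitted: Mar 20, 2033.
The appraisal is ordered: Mar 20, 2033 + 13 days = Apr 2, 2033.
Underwriting issues conditional approval: Apr 2, 2033 + 6 weeks = May 14, 2033.
Clear-to-close is issued: May 14, 2033 + 12 days = May 26, 2033.
Closing takes place: May 26, 2033 + 7 days = Jun 2, 2033.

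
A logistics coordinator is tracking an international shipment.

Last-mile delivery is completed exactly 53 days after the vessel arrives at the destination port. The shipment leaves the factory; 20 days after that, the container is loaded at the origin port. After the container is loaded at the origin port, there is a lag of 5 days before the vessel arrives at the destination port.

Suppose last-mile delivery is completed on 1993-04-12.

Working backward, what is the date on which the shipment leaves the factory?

Last-mile delivery is completed: Apr 12, 1993.
The vessel arrives at the destination port: Apr 12, 1993 − 53 days = Feb 18, 1993.
The container is loaded at the origin port: Feb 18, 1993 − 5 days = Feb 13, 1993.
The shipment leaves the factory: Feb 13, 1993 − 20 days = Jan 24, 1993.

1993-01-24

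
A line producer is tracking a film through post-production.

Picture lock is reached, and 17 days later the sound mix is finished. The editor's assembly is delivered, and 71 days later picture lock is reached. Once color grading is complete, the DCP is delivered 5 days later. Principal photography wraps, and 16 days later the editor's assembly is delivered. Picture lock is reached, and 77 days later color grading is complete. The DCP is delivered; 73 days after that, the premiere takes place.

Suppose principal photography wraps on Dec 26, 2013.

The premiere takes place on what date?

Principal photography wraps: Dec 26, 2013.
The editor's assembly is delivered: Dec 26, 2013 + 16 days = Jan 11, 2014.
Picture lock is reached: Jan 11, 2014 + 71 days = Mar 23, 2014.
Color grading is complete: Mar 23, 2014 + 77 days = Jun 8, 2014.
The DCP is delivered: Jun 8, 2014 + 5 days = Jun 13, 2014.
The premiere takes place: Jun 13, 2014 + 73 days = Aug 25, 2014.

Aug 25, 2014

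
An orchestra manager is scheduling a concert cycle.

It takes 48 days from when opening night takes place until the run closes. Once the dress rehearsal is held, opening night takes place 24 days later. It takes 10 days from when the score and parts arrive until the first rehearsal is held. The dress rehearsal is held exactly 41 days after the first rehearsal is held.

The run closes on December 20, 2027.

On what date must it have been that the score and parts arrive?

The run closes: Dec 20, 2027.
Opening night takes place: Dec 20, 2027 − 48 days = Nov 2, 2027.
The dress rehearsal is held: Nov 2, 2027 − 24 days = Oct 9, 2027.
The first rehearsal is held: Oct 9, 2027 − 41 days = Aug 29, 2027.
The score and parts arrive: Aug 29, 2027 − 10 days = Aug 19, 2027.

August 19, 2027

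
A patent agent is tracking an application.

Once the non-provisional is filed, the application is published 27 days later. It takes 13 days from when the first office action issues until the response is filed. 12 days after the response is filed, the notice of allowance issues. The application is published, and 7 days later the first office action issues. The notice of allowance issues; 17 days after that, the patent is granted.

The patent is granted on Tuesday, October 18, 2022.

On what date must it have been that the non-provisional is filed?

The patent is granted: Oct 18, 2022.
The notice of allowance issues: Oct 18, 2022 − 17 days = Oct 1, 2022.
The response is filed: Oct 1, 2022 − 12 days = Sep 19, 2022.
The first office action issues: Sep 19, 2022 − 13 days = Sep 6, 2022.
The application is published: Sep 6, 2022 − 7 days = Aug 30, 2022.
The non-provisional is filed: Aug 30, 2022 − 27 days = Aug 3, 2022.

Wednesday, August 3, 2022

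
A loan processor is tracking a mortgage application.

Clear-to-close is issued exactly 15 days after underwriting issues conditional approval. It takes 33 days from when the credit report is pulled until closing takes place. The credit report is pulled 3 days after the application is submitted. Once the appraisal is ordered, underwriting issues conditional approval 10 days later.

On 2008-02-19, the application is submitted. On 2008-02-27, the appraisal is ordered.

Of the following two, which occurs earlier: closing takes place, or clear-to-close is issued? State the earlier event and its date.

Clear-to-close is issued — 2008-03-23

The application is submitted: Feb 19, 2008.
The credit report is pulled: Feb 19, 2008 + 3 days = Feb 22, 2008.
Closing takes place: Feb 22, 2008 + 33 days = Mar 26, 2008.
The appraisal is ordered: Feb 27, 2008.
Underwriting issues conditional approval: Feb 27, 2008 + 10 days = Mar 8, 2008.
Clear-to-close is issued: Mar 8, 2008 + 15 days = Mar 23, 2008.
Comparing: closing takes place on Mar 26, 2008 vs clear-to-close is issued on Mar 23, 2008. Earlier: clear-to-close is issued.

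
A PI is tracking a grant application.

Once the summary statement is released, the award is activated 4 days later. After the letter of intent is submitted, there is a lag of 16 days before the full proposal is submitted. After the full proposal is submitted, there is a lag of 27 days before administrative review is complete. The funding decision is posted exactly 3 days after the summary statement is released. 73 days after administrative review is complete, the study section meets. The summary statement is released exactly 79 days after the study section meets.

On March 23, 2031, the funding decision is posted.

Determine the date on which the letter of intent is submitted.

September 6, 2030

The funding decision is posted: Mar 23, 2031.
The summary statement is released: Mar 23, 2031 − 3 days = Mar 20, 2031.
The study section meets: Mar 20, 2031 − 79 days = Dec 31, 2030.
Administrative review is complete: Dec 31, 2030 − 73 days = Oct 19, 2030.
The full proposal is submitted: Oct 19, 2030 − 27 days = Sep 22, 2030.
The letter of intent is submitted: Sep 22, 2030 − 16 days = Sep 6, 2030.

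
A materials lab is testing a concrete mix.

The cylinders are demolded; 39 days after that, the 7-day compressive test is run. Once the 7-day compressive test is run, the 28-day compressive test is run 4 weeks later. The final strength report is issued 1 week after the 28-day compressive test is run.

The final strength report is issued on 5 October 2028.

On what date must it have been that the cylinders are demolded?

23 July 2028

The final strength report is issued: Oct 5, 2028.
The 28-day compressive test is run: Oct 5, 2028 − 1 week = Sep 28, 2028.
The 7-day compressive test is run: Sep 28, 2028 − 4 weeks = Aug 31, 2028.
The cylinders are demolded: Aug 31, 2028 − 39 days = Jul 23, 2028.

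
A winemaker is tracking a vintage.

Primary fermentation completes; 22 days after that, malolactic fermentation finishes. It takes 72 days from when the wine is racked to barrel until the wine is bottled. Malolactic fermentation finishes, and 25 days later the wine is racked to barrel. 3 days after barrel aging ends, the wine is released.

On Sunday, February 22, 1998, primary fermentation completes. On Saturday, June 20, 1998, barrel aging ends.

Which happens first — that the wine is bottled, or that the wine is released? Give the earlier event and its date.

Primary fermentation completes: Feb 22, 1998.
Malolactic fermentation finishes: Feb 22, 1998 + 22 days = Mar 16, 1998.
The wine is racked to barrel: Mar 16, 1998 + 25 days = Apr 10, 1998.
The wine is bottled: Apr 10, 1998 + 72 days = Jun 21, 1998.
Barrel aging ends: Jun 20, 1998.
The wine is released: Jun 20, 1998 + 3 days = Jun 23, 1998.
Comparing: the wine is bottled on Jun 21, 1998 vs the wine is released on Jun 23, 1998. Earlier: the wine is bottled.

The wine is bottled — Sunday, June 21, 1998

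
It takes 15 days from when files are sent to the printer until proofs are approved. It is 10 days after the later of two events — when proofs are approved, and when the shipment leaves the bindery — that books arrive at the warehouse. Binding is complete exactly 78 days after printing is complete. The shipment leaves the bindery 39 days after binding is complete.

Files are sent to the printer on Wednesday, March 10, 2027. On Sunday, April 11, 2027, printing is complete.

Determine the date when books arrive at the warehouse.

Files are sent to the printer: Mar 10, 2027.
Proofs are approved: Mar 10, 2027 + 15 days = Mar 25, 2027.
Printing is complete: Apr 11, 2027.
Binding is complete: Apr 11, 2027 + 78 days = Jun 28, 2027.
The shipment leaves the bindery: Jun 28, 2027 + 39 days = Aug 6, 2027.
Both prerequisites met — proofs are approved (Mar 25, 2027), the shipment leaves the bindery (Aug 6, 2027); the later is Aug 6, 2027.
Books arrive at the warehouse: Aug 6, 2027 + 10 days = Aug 16, 2027.

Monday, August 16, 2027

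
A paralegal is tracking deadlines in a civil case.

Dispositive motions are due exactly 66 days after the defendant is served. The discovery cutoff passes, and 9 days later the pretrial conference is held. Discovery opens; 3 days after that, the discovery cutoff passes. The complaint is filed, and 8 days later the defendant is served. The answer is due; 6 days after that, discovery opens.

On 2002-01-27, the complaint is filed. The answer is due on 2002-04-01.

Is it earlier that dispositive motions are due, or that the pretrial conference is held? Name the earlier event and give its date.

Dispositive motions are due — 2002-04-11

The complaint is filed: Jan 27, 2002.
The defendant is served: Jan 27, 2002 + 8 days = Feb 4, 2002.
Dispositive motions are due: Feb 4, 2002 + 66 days = Apr 11, 2002.
The answer is due: Apr 1, 2002.
Discovery opens: Apr 1, 2002 + 6 days = Apr 7, 2002.
The discovery cutoff passes: Apr 7, 2002 + 3 days = Apr 10, 2002.
The pretrial conference is held: Apr 10, 2002 + 9 days = Apr 19, 2002.
Comparing: dispositive motions are due on Apr 11, 2002 vs the pretrial conference is held on Apr 19, 2002. Earlier: dispositive motions are due.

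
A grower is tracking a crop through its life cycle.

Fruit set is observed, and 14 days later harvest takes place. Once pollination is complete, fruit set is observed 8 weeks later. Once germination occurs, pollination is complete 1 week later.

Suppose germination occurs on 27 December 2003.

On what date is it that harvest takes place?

13 March 2004

Germination occurs: Dec 27, 2003.
Pollination is complete: Dec 27, 2003 + 1 week = Jan 3, 2004.
Fruit set is observed: Jan 3, 2004 + 8 weeks = Feb 28, 2004.
Harvest takes place: Feb 28, 2004 + 14 days = Mar 13, 2004.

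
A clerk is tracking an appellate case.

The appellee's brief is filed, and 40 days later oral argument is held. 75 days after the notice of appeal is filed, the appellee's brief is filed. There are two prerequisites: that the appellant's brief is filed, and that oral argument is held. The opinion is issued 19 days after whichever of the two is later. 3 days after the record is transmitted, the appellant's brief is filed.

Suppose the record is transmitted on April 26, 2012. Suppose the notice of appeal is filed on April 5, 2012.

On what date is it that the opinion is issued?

The record is transmitted: Apr 26, 2012.
The appellant's brief is filed: Apr 26, 2012 + 3 days = Apr 29, 2012.
The notice of appeal is filed: Apr 5, 2012.
The appellee's brief is filed: Apr 5, 2012 + 75 days = Jun 19, 2012.
Oral argument is held: Jun 19, 2012 + 40 days = Jul 29, 2012.
Both prerequisites met — the appellant's brief is filed (Apr 29, 2012), oral argument is held (Jul 29, 2012); the later is Jul 29, 2012.
The opinion is issued: Jul 29, 2012 + 19 days = Aug 17, 2012.

August 17, 2012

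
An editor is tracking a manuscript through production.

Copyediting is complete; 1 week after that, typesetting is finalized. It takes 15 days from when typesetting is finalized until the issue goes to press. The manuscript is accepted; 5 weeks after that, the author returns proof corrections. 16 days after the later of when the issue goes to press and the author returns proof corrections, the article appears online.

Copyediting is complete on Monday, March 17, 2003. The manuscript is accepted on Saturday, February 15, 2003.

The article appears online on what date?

Copyediting is complete: Mar 17, 2003.
Typesetting is finalized: Mar 17, 2003 + 1 week = Mar 24, 2003.
The issue goes to press: Mar 24, 2003 + 15 days = Apr 8, 2003.
The manuscript is accepted: Feb 15, 2003.
The author returns proof corrections: Feb 15, 2003 + 5 weeks = Mar 22, 2003.
Both prerequisites met — the issue goes to press (Apr 8, 2003), the author returns proof corrections (Mar 22, 2003); the later is Apr 8, 2003.
The article appears online: Apr 8, 2003 + 16 days = Apr 24, 2003.

Thursday, April 24, 2003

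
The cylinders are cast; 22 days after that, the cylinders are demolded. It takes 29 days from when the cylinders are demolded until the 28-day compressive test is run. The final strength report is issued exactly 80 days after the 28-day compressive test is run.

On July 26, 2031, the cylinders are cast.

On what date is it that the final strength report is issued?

The cylinders are cast: Jul 26, 2031.
The cylinders are demolded: Jul 26, 2031 + 22 days = Aug 17, 2031.
The 28-day compressive test is run: Aug 17, 2031 + 29 days = Sep 15, 2031.
The final strength report is issued: Sep 15, 2031 + 80 days = Dec 4, 2031.

December 4, 2031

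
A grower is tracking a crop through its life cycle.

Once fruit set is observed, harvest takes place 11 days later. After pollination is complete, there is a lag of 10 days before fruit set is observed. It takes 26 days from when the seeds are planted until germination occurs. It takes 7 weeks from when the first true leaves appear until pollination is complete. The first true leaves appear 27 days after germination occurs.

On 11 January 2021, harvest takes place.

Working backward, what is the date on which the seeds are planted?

10 September 2020

Harvest takes place: Jan 11, 2021.
Fruit set is observed: Jan 11, 2021 − 11 days = Dec 31, 2020.
Pollination is complete: Dec 31, 2020 − 10 days = Dec 21, 2020.
The first true leaves appear: Dec 21, 2020 − 7 weeks = Nov 2, 2020.
Germination occurs: Nov 2, 2020 − 27 days = Oct 6, 2020.
The seeds are planted: Oct 6, 2020 − 26 days = Sep 10, 2020.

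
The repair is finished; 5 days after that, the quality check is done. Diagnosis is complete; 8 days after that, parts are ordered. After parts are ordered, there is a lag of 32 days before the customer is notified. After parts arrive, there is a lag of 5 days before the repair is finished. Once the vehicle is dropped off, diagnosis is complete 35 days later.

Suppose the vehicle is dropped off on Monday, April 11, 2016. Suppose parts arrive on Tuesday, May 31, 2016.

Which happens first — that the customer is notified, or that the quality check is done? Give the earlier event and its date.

The quality check is done — Friday, June 10, 2016

The vehicle is dropped off: Apr 11, 2016.
Diagnosis is complete: Apr 11, 2016 + 35 days = May 16, 2016.
Parts are ordered: May 16, 2016 + 8 days = May 24, 2016.
The customer is notified: May 24, 2016 + 32 days = Jun 25, 2016.
Parts arrive: May 31, 2016.
The repair is finished: May 31, 2016 + 5 days = Jun 5, 2016.
The quality check is done: Jun 5, 2016 + 5 days = Jun 10, 2016.
Comparing: the customer is notified on Jun 25, 2016 vs the quality check is done on Jun 10, 2016. Earlier: the quality check is done.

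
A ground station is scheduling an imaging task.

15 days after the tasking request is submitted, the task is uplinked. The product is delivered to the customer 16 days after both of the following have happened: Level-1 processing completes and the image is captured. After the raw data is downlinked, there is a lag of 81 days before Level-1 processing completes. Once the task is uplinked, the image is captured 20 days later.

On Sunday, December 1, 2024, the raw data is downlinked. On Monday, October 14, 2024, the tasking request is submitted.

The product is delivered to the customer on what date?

Saturday, March 8, 2025

The raw data is downlinked: Dec 1, 2024.
Level-1 processing completes: Dec 1, 2024 + 81 days = Feb 20, 2025.
The tasking request is submitted: Oct 14, 2024.
The task is uplinked: Oct 14, 2024 + 15 days = Oct 29, 2024.
The image is captured: Oct 29, 2024 + 20 days = Nov 18, 2024.
Both prerequisites met — Level-1 processing completes (Feb 20, 2025), the image is captured (Nov 18, 2024); the later is Feb 20, 2025.
The product is delivered to the customer: Feb 20, 2025 + 16 days = Mar 8, 2025.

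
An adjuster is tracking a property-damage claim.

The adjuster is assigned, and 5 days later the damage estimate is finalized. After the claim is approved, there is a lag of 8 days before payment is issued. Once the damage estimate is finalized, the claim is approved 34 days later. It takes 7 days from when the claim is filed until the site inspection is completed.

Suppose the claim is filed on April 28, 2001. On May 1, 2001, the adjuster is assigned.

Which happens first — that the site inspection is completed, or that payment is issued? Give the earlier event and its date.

The site inspection is completed — May 5, 2001

The claim is filed: Apr 28, 2001.
The site inspection is completed: Apr 28, 2001 + 7 days = May 5, 2001.
The adjuster is assigned: May 1, 2001.
The damage estimate is finalized: May 1, 2001 + 5 days = May 6, 2001.
The claim is approved: May 6, 2001 + 34 days = Jun 9, 2001.
Payment is issued: Jun 9, 2001 + 8 days = Jun 17, 2001.
Comparing: the site inspection is completed on May 5, 2001 vs payment is issued on Jun 17, 2001. Earlier: the site inspection is completed.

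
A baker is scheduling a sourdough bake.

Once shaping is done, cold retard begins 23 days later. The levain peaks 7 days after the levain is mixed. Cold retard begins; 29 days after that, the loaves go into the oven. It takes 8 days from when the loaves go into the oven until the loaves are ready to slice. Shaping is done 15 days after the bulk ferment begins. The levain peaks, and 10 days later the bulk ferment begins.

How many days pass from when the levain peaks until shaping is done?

Causal path: the levain peaks → the bulk ferment begins → shaping is done.
Total delay along the path: 10 + 15 = 25 days.

25 days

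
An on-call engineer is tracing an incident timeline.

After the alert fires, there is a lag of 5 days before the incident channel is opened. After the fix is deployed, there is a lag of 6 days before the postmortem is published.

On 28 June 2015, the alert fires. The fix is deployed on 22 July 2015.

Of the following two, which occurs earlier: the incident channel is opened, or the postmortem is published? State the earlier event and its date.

The incident channel is opened — 3 July 2015

The alert fires: Jun 28, 2015.
The incident channel is opened: Jun 28, 2015 + 5 days = Jul 3, 2015.
The fix is deployed: Jul 22, 2015.
The postmortem is published: Jul 22, 2015 + 6 days = Jul 28, 2015.
Comparing: the incident channel is opened on Jul 3, 2015 vs the postmortem is published on Jul 28, 2015. Earlier: the incident channel is opened.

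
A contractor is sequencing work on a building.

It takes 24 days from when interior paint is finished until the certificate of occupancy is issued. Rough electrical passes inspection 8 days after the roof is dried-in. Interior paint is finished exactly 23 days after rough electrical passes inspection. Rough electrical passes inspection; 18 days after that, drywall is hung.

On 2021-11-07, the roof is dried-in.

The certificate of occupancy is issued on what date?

2022-01-01

The roof is dried-in: Nov 7, 2021.
Rough electrical passes inspection: Nov 7, 2021 + 8 days = Nov 15, 2021.
Interior paint is finished: Nov 15, 2021 + 23 days = Dec 8, 2021.
The certificate of occupancy is issued: Dec 8, 2021 + 24 days = Jan 1, 2022.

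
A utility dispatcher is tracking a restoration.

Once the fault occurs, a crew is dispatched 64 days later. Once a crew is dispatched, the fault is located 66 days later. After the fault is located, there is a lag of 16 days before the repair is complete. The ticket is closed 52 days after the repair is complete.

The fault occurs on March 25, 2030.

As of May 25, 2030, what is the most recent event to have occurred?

The fault occurs

The fault occurs: Mar 25, 2030.
A crew is dispatched: Mar 25, 2030 + 64 days = May 28, 2030.
The fault is located: May 28, 2030 + 66 days = Aug 2, 2030.
The repair is complete: Aug 2, 2030 + 16 days = Aug 18, 2030.
The ticket is closed: Aug 18, 2030 + 52 days = Oct 9, 2030.
May 25, 2030 falls between when the fault occurs (Mar 25, 2030) and when a crew is dispatched (May 28, 2030).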